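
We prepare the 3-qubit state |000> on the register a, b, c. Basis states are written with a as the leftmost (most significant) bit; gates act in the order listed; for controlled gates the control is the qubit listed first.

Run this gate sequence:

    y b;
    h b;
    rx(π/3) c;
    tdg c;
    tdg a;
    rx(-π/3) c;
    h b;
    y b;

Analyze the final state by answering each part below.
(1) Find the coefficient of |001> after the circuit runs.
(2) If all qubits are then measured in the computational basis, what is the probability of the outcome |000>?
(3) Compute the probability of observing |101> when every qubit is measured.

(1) |001> carries amplitude sqrt(3)*(-exp(I*pi/4) + I)/4 in the final state.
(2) A full measurement returns |000> with probability 3*sqrt(2)/16 + 5/8.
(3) Outcome |101> occurs with probability 0.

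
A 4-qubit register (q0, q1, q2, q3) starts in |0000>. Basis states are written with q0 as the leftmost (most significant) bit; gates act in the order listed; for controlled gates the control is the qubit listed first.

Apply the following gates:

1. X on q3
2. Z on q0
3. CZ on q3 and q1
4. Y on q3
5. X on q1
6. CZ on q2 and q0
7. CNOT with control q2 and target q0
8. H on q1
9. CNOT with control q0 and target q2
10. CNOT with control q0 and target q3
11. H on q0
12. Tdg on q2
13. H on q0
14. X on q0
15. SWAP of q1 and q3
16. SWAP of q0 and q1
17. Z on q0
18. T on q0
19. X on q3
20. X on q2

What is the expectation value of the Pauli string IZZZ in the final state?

The observable IZZZ averages to 0.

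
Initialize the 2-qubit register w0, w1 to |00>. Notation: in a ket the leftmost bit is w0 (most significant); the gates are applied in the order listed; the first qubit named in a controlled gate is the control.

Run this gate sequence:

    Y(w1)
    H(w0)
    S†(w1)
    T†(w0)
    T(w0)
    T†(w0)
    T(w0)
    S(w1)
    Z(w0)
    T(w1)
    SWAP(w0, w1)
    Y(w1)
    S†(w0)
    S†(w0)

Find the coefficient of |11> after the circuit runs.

The amplitude on |11> is sqrt(2)*exp(I*pi/4)/2.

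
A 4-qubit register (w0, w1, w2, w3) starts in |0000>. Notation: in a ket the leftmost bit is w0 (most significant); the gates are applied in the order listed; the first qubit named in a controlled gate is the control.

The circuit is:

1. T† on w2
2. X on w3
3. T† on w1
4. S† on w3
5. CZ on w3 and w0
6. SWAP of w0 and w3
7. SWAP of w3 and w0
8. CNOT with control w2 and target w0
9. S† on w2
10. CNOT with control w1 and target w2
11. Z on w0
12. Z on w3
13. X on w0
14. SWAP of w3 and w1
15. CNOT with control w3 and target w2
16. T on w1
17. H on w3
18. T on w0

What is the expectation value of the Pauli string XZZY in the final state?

The expectation value of XZZY is 0.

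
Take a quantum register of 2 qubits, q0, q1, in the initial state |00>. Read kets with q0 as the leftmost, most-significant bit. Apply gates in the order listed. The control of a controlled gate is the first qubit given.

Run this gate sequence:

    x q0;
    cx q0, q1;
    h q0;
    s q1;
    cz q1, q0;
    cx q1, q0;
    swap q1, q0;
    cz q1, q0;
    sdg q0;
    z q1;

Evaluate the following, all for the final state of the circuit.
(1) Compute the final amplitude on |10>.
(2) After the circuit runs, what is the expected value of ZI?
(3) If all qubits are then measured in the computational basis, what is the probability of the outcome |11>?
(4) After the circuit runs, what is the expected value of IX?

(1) |10> carries amplitude sqrt(2)/2 in the final state.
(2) The expectation value of ZI is -1.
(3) Outcome |11> occurs with probability 1/2.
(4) The expectation value of IX is 1.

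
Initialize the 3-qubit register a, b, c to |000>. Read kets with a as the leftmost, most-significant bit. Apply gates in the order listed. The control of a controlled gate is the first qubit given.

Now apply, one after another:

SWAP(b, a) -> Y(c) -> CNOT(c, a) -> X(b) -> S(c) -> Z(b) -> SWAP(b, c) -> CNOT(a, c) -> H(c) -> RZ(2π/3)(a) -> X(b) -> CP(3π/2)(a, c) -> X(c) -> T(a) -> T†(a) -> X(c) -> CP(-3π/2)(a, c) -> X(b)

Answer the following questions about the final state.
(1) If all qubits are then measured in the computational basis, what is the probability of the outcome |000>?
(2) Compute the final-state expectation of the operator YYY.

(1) A full measurement returns |000> with probability 0. Key observation: the block from step 11 through step 18 cancels to the identity and can be dropped.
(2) The observable YYY averages to 0.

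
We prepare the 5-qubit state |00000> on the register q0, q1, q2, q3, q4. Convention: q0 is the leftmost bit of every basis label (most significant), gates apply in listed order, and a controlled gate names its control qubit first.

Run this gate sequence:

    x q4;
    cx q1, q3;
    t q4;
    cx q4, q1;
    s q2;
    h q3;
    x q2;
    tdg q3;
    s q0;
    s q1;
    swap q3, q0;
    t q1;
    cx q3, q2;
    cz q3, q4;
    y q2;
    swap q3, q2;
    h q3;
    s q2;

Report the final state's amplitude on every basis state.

The resulting statevector has amplitude I/2 on |01001>, I/2 on |01011>, exp(I*pi/4)/2 on |11001>, exp(I*pi/4)/2 on |11011>, and 0 on every other basis state.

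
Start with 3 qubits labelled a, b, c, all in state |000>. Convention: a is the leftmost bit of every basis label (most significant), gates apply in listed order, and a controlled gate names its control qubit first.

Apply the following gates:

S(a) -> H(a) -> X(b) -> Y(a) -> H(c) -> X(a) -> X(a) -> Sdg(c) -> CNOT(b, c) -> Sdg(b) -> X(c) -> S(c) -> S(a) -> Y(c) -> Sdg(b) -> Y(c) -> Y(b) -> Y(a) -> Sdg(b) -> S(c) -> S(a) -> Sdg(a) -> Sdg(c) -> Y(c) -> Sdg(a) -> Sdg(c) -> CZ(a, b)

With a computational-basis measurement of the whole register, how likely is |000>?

The probability of measuring |000> is 1/4. Key observation: the block from step 20 through step 23 cancels to the identity and can be dropped.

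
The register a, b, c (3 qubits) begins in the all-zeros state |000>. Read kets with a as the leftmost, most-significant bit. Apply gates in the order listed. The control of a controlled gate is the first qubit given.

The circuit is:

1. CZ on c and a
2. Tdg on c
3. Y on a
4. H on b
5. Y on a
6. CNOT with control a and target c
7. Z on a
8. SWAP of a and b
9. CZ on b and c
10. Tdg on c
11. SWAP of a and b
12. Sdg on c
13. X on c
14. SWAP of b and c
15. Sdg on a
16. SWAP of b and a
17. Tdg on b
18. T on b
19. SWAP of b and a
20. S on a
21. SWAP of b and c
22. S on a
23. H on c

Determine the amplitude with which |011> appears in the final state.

|011> carries amplitude -1/2 in the final state. Key observation: gates 14-21 undo each other exactly, leaving only the rest of the circuit to track.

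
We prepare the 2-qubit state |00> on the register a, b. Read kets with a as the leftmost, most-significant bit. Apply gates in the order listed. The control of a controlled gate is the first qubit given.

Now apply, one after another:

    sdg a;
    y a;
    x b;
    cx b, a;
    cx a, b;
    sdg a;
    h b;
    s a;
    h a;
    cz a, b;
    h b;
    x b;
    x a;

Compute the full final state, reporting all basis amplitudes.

The final amplitudes are 0 on |00>, sqrt(2)*I/2 on |01>, sqrt(2)*I/2 on |10>, 0 on |11>.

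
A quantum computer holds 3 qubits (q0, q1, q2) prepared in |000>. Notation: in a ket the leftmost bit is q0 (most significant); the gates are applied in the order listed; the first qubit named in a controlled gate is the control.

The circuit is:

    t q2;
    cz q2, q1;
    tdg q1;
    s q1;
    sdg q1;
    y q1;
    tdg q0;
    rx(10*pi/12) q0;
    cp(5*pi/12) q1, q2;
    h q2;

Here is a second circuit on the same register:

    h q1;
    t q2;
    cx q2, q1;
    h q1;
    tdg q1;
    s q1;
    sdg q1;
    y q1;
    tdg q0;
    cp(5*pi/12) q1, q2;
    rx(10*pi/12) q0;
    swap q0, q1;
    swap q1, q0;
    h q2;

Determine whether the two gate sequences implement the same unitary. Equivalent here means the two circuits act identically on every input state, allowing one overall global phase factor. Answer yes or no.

Yes: on every input state the two circuits agree up to one overall phase factor.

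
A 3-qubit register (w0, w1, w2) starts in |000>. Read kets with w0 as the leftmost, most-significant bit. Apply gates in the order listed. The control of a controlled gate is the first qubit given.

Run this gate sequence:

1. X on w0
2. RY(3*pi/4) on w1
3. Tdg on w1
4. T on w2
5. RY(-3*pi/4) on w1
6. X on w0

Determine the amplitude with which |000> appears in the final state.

The amplitude on |000> is -sqrt(2)/4 + 1/2 - exp(3*I*pi/4)/2 - sqrt(2)*exp(3*I*pi/4)/4.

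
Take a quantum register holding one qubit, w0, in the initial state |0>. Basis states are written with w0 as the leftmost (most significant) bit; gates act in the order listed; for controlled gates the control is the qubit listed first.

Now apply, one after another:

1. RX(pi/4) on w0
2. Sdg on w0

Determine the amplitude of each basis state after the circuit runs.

After the circuit, the state carries amplitude sqrt(sqrt(2) + 2)/2 on |0>, -sqrt(2 - sqrt(2))/2 on |1>.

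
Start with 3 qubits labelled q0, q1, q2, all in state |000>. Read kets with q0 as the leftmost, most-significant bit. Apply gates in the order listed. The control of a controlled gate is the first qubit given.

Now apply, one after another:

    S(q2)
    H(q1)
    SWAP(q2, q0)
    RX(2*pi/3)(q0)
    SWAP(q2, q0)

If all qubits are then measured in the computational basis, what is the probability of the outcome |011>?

The probability of measuring |011> is 3/8.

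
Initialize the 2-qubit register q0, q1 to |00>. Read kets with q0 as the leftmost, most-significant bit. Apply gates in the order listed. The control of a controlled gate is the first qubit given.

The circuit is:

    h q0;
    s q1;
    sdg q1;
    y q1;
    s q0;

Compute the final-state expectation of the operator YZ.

The observable YZ averages to -1.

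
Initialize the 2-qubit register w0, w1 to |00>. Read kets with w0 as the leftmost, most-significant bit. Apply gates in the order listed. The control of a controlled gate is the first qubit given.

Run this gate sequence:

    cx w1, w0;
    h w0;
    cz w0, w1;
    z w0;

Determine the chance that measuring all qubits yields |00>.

Outcome |00> occurs with probability 1/2.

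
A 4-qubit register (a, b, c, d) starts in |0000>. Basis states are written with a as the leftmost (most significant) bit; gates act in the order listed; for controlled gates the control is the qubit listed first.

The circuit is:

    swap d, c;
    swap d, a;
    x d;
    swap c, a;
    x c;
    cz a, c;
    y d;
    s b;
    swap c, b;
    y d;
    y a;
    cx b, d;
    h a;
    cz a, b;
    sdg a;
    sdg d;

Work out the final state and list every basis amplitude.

After the circuit, the state carries amplitude sqrt(2)*I/2 on |0100>, sqrt(2)/2 on |1100>, and 0 on every other basis state.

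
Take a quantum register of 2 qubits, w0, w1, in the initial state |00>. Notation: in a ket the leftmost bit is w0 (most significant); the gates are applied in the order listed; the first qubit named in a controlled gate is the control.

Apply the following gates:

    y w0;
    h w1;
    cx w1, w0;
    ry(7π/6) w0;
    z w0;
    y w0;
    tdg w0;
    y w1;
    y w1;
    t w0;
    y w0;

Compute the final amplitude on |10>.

The final state's coefficient on |10> equals I*(-1 + sqrt(3))/4. Key observation: gates 6-11 undo each other exactly, leaving only the rest of the circuit to track.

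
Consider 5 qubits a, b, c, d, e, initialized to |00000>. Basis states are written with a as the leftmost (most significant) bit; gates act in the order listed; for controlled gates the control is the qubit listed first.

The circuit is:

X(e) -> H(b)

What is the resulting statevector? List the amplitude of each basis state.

The resulting statevector has amplitude sqrt(2)/2 on |00001>, sqrt(2)/2 on |01001>, and 0 on every other basis state.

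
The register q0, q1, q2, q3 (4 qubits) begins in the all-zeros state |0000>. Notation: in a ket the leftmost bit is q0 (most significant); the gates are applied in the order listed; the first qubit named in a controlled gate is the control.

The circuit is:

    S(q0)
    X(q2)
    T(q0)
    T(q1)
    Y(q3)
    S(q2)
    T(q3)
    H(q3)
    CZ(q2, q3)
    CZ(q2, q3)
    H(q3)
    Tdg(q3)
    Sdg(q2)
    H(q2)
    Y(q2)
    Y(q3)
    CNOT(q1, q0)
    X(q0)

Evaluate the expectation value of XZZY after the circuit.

In the final state, XZZY has expectation 0.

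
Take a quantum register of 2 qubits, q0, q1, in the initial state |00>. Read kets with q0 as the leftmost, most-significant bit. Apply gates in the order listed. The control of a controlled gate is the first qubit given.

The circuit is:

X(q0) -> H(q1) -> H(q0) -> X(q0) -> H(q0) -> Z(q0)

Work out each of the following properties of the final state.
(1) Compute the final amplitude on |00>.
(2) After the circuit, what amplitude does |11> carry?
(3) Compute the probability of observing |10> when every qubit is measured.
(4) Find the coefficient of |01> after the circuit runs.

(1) |00> carries amplitude 0 in the final state. Key observation: steps 3-6 multiply out to the identity, so the circuit reduces to the remaining gates.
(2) The final state's coefficient on |11> equals sqrt(2)/2.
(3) Outcome |10> occurs with probability 1/2.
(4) |01> carries amplitude 0 in the final state.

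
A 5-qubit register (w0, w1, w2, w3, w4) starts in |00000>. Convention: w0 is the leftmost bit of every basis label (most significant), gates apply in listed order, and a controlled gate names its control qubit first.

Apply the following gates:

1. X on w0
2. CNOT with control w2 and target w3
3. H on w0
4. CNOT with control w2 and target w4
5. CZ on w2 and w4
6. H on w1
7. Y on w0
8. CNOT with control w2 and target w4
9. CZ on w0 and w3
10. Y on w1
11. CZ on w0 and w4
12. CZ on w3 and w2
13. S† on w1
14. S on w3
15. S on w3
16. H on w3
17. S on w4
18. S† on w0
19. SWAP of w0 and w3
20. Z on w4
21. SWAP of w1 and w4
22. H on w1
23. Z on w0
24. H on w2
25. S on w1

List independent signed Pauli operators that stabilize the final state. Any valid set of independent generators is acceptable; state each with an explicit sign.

The final state is stabilized by the group generated by -XIIII, +IYIII, +IIXII, -IIIYI, +IIIIY; other independent generating sets are equally valid.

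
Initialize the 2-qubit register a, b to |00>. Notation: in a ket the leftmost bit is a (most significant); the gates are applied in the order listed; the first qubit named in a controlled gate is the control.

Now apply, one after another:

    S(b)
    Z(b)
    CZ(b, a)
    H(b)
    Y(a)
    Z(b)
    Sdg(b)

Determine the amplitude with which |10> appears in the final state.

The amplitude on |10> is sqrt(2)*I/2.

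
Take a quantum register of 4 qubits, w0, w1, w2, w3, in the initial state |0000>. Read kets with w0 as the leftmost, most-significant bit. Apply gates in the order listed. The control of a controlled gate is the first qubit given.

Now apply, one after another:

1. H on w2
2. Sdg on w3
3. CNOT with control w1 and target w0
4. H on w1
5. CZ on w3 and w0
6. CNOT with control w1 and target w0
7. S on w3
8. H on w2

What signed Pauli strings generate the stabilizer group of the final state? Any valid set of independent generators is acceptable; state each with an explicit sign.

The stabilizer group can be generated by +XXII, +ZZII, +IIZI, +IIIZ, among other valid generating sets.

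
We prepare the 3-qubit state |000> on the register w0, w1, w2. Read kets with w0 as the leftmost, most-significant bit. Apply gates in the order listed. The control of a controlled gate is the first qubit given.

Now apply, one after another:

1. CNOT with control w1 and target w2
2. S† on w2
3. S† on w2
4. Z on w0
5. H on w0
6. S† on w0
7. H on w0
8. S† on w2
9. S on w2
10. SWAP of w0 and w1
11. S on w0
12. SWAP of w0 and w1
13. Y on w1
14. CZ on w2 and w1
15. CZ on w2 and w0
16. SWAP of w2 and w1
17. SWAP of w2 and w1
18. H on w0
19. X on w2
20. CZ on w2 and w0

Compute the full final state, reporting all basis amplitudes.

After the circuit, the state carries amplitude sqrt(2)*I/2 on |011>, -sqrt(2)/2 on |111>, and 0 on every other basis state.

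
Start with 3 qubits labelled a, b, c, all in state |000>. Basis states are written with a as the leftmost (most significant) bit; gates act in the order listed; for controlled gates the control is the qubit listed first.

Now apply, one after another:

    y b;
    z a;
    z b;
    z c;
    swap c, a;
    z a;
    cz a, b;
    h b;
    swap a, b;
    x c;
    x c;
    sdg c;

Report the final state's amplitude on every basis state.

The resulting statevector has amplitude -sqrt(2)*I/2 on |000>, sqrt(2)*I/2 on |100>, and 0 on every other basis state.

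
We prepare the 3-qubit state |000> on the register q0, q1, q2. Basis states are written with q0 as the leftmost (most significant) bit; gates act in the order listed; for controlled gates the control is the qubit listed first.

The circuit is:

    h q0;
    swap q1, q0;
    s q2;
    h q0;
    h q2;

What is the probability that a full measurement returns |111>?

Outcome |111> occurs with probability 1/8.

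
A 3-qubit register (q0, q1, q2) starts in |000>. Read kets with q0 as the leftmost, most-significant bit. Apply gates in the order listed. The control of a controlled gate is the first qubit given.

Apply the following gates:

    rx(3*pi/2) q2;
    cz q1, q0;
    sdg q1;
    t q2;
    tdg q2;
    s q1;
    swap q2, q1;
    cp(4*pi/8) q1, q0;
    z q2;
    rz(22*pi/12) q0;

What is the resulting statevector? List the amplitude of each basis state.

After the circuit, the state carries amplitude sqrt(2)*exp(I*pi/12)/2 on |000>, sqrt(2)*exp(7*I*pi/12)/2 on |010>, and 0 on every other basis state.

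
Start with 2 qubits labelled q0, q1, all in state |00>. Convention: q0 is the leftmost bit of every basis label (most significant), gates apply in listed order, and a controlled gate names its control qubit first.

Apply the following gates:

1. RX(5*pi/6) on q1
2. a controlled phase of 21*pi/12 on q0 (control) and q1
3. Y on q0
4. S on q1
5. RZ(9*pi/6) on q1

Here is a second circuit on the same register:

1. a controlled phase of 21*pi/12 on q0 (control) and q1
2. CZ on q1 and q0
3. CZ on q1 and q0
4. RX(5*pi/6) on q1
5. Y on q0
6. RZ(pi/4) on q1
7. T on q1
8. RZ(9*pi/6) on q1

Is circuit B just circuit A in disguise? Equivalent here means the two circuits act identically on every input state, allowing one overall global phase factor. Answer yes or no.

No — the two circuits implement different unitaries, even allowing a global phase.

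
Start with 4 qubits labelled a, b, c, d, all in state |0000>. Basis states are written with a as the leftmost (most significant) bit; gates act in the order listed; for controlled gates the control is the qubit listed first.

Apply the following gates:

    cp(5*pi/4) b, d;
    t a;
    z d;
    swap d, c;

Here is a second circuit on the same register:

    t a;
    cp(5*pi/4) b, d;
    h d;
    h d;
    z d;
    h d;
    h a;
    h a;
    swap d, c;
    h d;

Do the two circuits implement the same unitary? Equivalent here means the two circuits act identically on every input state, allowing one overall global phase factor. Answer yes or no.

No, they are not equivalent — no single phase factor reconciles the two unitaries.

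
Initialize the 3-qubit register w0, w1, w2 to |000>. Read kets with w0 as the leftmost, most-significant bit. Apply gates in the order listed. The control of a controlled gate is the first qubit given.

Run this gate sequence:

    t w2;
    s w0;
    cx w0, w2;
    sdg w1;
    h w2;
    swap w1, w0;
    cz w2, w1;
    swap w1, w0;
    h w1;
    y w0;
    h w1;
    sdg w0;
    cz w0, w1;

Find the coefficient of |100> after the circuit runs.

The final state's coefficient on |100> equals sqrt(2)/2.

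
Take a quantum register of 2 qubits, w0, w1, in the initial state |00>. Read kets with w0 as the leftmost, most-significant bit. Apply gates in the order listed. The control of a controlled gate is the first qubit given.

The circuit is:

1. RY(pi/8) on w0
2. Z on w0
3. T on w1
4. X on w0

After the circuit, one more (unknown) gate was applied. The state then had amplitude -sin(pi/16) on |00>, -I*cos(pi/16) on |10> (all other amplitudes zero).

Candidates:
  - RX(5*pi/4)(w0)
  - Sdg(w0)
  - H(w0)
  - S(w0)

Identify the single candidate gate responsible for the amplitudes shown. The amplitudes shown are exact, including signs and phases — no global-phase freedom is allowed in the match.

The applied gate was Sdg(w0).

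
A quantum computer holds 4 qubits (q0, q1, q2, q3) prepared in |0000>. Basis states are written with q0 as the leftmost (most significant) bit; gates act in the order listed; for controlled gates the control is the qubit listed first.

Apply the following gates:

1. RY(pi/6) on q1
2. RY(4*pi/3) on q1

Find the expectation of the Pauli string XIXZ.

The observable XIXZ averages to 0.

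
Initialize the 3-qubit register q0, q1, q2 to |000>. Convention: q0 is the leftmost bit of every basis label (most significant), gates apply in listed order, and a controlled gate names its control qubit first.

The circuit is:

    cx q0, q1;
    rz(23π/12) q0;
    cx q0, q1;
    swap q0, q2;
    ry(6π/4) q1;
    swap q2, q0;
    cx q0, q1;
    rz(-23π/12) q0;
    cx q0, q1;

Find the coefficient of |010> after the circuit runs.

|010> carries amplitude sqrt(2)/2 in the final state.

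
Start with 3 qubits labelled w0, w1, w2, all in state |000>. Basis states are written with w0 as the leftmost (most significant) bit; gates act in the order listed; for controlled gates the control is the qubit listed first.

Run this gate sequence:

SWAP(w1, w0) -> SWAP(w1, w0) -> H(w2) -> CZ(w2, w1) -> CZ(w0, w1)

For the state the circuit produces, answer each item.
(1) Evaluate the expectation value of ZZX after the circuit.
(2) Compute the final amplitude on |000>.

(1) The observable ZZX averages to 1.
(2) The amplitude on |000> is sqrt(2)/2.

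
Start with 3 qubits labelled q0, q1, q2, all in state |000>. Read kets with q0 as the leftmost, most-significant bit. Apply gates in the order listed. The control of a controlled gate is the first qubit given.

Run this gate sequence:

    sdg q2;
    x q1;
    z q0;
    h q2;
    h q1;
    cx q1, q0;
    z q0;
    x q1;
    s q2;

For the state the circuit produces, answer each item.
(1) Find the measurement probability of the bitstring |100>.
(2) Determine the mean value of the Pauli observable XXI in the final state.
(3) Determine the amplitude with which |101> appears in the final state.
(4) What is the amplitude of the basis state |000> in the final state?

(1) Outcome |100> occurs with probability 1/4.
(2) The expectation value of XXI is 1.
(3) The final state's coefficient on |101> equals I/2.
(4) The amplitude on |000> is 0.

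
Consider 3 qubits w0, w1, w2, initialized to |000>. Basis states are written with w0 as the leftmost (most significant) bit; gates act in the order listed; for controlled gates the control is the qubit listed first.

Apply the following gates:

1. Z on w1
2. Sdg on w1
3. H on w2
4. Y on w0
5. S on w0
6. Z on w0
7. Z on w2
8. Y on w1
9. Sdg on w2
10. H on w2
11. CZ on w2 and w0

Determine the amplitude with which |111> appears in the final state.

The final state's coefficient on |111> equals -1/2 - I/2.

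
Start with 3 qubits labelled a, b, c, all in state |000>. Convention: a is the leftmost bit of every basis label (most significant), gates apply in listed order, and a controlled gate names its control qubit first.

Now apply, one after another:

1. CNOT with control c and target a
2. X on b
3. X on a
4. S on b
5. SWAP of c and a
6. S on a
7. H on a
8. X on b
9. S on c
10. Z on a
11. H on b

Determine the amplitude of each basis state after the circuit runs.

After the circuit, the state carries amplitude 0 on |000>, -1/2 on |001>, 0 on |010>, -1/2 on |011>, 0 on |100>, 1/2 on |101>, 0 on |110>, 1/2 on |111>.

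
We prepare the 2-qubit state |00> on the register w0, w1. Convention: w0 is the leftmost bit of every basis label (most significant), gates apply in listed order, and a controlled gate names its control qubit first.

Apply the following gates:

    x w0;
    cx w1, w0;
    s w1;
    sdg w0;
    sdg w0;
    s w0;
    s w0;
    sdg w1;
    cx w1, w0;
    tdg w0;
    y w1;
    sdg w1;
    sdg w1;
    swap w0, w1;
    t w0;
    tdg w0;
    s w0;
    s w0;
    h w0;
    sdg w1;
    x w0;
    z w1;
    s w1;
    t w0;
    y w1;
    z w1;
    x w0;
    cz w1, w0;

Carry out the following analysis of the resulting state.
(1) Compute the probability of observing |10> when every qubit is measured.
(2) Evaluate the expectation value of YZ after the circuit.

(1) The probability of measuring |10> is 1/2. Key observation: the block from step 2 through step 9 cancels to the identity and can be dropped.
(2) The expectation value of YZ is sqrt(2)/2.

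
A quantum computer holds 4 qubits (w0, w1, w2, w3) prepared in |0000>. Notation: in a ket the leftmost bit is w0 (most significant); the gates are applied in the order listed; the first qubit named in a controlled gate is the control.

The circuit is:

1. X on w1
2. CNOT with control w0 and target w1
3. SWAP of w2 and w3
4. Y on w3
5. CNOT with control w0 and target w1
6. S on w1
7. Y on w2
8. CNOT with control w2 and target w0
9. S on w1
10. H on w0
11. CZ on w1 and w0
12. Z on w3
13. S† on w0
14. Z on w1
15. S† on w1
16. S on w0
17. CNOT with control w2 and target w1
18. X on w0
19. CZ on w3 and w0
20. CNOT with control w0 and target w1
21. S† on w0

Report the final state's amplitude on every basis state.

The final amplitudes are -sqrt(2)*I/2 on |0011>, sqrt(2)/2 on |1111>, and 0 on every other basis state.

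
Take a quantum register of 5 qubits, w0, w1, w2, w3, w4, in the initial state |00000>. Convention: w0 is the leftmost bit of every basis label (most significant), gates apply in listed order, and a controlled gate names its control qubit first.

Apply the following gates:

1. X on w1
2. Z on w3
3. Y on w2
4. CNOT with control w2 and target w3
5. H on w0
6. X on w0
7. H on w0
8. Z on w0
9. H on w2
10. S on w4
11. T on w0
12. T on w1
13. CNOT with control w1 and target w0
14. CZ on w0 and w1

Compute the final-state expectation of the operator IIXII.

The expectation value of IIXII is -1.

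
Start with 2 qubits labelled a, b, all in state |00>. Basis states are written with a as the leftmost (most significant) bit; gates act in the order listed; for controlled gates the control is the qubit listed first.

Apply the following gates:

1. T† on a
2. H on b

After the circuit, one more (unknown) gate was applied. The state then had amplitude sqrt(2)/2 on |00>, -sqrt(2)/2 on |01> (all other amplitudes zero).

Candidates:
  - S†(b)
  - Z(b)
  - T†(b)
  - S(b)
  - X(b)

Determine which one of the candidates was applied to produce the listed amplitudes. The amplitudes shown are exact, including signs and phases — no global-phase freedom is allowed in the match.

The applied gate was Z(b).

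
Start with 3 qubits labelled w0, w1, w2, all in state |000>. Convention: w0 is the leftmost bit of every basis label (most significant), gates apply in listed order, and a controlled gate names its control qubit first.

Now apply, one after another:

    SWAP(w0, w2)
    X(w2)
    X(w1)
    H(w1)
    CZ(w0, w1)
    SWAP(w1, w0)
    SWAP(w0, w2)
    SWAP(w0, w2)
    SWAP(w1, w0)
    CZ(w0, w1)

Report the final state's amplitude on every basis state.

The resulting statevector has amplitude sqrt(2)/2 on |001>, -sqrt(2)/2 on |011>, and 0 on every other basis state. Key observation: the block from step 5 through step 10 cancels to the identity and can be dropped.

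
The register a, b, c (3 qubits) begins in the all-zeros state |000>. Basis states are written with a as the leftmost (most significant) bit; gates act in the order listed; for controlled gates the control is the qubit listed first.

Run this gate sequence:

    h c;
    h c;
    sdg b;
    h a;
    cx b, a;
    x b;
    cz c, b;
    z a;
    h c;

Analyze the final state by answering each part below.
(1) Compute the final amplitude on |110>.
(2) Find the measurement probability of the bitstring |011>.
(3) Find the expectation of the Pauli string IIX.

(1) The final state's coefficient on |110> equals -1/2. Key observation: gates 1-2 undo each other exactly, leaving only the rest of the circuit to track.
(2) Outcome |011> occurs with probability 1/4.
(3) The observable IIX averages to 1.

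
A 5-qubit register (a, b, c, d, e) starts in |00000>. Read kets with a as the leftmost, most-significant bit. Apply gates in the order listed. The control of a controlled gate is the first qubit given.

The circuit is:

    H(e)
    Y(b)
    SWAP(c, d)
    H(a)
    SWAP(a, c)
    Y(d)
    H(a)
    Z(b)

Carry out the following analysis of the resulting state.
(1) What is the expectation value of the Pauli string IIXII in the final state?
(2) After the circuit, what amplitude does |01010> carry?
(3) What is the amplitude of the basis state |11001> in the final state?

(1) The expectation value of IIXII is 1.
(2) The amplitude on |01010> is sqrt(2)/4.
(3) The final state's coefficient on |11001> equals 0.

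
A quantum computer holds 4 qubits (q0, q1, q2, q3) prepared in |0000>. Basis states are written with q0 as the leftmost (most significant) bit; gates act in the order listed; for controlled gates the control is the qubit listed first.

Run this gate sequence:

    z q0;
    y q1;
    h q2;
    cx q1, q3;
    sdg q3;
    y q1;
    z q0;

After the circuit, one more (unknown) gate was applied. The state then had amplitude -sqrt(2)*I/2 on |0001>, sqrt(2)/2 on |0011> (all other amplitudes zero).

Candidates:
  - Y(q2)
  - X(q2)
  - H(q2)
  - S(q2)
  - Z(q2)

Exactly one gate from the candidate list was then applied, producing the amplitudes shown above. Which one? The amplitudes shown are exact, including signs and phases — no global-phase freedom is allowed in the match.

The unique candidate consistent with the amplitudes is S(q2).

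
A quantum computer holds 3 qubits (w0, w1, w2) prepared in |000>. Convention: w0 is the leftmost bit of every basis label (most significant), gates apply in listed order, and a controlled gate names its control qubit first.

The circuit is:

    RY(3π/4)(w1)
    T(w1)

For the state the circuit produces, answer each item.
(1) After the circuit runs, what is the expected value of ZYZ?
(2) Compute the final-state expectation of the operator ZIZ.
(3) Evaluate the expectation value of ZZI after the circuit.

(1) In the final state, ZYZ has expectation 1/2.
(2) In the final state, ZIZ has expectation 1.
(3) The expectation value of ZZI is -sqrt(2)/2.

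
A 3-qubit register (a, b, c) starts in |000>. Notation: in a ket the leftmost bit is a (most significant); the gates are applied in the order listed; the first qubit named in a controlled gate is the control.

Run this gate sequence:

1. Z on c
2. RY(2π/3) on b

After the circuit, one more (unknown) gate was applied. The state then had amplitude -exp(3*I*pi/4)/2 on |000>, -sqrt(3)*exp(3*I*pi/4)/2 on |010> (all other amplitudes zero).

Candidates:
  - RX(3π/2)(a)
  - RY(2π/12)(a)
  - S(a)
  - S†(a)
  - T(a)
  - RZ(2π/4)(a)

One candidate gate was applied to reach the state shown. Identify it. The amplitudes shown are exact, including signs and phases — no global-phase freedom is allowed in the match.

The unique candidate consistent with the amplitudes is RZ(2π/4)(a).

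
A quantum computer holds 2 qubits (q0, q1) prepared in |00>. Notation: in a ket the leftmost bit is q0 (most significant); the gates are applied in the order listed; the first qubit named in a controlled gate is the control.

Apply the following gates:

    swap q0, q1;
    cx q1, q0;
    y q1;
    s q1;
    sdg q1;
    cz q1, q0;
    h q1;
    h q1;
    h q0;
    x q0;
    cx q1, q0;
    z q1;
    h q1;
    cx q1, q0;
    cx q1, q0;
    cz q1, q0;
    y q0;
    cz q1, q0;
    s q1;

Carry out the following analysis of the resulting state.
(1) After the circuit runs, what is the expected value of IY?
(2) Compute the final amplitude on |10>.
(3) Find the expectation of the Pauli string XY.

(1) The expectation value of IY is 1.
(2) The final state's coefficient on |10> equals 1/2.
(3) The expectation value of XY is -1.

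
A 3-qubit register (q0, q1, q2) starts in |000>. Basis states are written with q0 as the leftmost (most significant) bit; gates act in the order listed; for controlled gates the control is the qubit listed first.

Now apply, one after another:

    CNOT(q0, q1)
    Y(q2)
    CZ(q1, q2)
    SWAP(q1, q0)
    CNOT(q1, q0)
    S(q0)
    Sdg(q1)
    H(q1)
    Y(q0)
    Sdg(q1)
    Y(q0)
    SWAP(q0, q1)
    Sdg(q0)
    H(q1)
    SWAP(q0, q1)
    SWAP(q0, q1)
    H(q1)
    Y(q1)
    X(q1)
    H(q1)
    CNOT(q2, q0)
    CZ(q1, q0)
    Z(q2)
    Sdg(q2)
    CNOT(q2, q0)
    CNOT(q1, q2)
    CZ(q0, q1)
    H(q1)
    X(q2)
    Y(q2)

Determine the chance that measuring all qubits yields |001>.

Outcome |001> occurs with probability 1/8. Key observation: the block from step 14 through step 17 cancels to the identity and can be dropped.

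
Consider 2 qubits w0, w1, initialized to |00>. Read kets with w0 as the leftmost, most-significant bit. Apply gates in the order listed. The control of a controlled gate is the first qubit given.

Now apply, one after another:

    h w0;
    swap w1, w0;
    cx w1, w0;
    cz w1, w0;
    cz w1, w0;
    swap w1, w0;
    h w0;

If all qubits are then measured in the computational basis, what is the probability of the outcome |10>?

A full measurement returns |10> with probability 1/4.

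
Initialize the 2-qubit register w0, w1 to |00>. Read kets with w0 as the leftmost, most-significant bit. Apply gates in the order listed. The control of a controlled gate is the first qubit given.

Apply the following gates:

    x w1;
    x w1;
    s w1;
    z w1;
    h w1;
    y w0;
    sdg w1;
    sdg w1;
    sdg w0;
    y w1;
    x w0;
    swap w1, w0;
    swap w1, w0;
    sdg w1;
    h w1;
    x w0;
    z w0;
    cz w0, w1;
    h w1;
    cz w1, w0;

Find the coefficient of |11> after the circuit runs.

The amplitude on |11> is sqrt(2)*I/2.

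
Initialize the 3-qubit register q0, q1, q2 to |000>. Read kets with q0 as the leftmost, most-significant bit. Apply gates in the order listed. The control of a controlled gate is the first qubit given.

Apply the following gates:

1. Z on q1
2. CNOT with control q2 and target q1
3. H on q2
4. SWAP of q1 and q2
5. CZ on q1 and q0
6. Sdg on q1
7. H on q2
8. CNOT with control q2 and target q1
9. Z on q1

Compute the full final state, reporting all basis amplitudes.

The resulting statevector has amplitude 1/2 on |000>, -I/2 on |001>, I/2 on |010>, -1/2 on |011>, 0 on |100>, 0 on |101>, 0 on |110>, 0 on |111>.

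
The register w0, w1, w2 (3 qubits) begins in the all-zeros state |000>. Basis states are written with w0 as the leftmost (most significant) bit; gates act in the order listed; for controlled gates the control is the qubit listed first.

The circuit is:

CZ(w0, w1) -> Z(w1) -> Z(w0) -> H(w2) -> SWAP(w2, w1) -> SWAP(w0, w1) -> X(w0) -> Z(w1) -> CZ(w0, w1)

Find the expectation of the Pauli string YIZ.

The observable YIZ averages to 0.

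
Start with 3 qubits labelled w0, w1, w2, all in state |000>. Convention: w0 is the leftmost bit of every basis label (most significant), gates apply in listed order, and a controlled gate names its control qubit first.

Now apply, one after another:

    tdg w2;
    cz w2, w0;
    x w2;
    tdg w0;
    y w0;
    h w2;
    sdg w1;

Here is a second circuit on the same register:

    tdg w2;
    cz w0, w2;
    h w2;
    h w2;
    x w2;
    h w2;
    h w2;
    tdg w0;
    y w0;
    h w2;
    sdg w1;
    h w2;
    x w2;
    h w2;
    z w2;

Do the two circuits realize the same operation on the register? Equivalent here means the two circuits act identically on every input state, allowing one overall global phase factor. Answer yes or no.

Yes, they are equivalent — the unitaries differ by at most a global phase.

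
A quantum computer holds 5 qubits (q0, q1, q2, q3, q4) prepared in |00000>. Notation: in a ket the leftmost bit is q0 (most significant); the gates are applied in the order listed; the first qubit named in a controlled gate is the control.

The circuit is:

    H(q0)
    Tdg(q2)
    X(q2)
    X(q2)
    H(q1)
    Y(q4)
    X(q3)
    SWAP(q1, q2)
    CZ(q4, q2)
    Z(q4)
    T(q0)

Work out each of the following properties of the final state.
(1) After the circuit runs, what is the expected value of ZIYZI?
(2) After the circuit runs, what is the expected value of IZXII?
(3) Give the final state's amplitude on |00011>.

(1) The observable ZIYZI averages to 0.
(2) In the final state, IZXII has expectation -1.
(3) |00011> carries amplitude -I/2 in the final state.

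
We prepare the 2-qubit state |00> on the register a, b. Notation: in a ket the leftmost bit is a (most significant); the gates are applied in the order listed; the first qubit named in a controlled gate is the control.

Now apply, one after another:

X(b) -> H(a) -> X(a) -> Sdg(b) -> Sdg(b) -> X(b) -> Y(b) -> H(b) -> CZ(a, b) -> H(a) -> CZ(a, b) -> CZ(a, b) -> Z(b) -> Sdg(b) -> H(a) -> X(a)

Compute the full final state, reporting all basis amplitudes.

The resulting statevector has amplitude -I/2 on |00>, 1/2 on |01>, -I/2 on |10>, -1/2 on |11>. Key observation: steps 11-12 multiply out to the identity, so the circuit reduces to the remaining gates.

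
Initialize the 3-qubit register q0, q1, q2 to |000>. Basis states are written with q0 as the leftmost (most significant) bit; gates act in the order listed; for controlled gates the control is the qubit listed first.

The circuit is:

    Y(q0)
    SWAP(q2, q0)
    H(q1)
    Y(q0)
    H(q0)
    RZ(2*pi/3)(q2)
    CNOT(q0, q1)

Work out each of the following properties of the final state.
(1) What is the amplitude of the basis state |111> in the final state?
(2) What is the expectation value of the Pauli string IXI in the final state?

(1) The amplitude on |111> is exp(I*pi/3)/2.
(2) The observable IXI averages to 1.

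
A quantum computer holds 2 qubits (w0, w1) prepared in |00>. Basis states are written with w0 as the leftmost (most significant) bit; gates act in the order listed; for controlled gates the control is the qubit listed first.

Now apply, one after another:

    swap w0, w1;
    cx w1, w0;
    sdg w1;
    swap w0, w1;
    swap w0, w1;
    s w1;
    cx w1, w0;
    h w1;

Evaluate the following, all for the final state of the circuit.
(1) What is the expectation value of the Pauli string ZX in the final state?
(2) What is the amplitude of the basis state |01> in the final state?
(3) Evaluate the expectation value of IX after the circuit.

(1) In the final state, ZX has expectation 1. Key observation: steps 3-6 multiply out to the identity, so the circuit reduces to the remaining gates.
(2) The amplitude on |01> is sqrt(2)/2.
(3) The expectation value of IX is 1.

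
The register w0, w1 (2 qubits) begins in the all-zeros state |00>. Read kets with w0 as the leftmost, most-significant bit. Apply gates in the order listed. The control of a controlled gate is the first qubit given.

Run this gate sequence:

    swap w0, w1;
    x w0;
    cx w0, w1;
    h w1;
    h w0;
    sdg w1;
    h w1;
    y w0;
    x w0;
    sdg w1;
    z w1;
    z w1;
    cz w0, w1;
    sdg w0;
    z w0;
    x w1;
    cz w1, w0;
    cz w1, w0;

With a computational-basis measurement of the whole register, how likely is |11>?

A full measurement returns |11> with probability 1/4.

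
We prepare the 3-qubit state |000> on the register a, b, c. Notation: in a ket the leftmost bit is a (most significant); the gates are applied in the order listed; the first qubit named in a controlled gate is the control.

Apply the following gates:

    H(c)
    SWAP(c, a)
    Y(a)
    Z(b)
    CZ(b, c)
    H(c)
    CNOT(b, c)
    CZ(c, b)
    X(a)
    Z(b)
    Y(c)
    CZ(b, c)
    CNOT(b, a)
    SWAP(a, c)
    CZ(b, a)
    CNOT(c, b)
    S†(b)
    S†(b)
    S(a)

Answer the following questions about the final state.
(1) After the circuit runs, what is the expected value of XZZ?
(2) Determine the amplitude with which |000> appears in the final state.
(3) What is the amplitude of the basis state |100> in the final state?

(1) The expectation value of XZZ is 0.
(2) The final state's coefficient on |000> equals 1/2.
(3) |100> carries amplitude -I/2 in the final state.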